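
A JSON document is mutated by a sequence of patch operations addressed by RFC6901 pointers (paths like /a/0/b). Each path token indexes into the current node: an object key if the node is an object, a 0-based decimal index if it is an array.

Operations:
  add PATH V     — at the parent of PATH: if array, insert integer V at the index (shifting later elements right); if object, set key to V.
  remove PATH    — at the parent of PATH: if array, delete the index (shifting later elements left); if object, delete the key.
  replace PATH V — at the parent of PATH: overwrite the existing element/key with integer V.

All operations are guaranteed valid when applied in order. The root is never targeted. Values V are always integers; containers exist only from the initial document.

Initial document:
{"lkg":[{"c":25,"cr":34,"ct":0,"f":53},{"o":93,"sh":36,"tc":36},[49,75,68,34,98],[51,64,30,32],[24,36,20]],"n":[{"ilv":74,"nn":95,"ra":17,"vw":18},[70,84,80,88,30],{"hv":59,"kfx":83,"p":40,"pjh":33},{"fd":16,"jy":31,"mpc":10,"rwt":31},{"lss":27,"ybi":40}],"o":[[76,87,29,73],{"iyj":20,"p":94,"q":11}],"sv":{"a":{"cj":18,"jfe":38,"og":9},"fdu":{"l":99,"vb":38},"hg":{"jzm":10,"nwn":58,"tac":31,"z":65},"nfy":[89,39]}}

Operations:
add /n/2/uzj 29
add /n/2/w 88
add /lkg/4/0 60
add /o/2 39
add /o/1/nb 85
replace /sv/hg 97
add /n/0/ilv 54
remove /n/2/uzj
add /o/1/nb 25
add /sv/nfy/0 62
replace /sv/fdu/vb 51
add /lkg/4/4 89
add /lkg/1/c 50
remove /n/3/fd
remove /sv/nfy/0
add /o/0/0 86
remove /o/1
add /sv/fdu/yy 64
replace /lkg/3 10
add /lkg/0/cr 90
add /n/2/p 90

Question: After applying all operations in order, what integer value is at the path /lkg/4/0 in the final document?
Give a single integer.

After op 1 (add /n/2/uzj 29): {"lkg":[{"c":25,"cr":34,"ct":0,"f":53},{"o":93,"sh":36,"tc":36},[49,75,68,34,98],[51,64,30,32],[24,36,20]],"n":[{"ilv":74,"nn":95,"ra":17,"vw":18},[70,84,80,88,30],{"hv":59,"kfx":83,"p":40,"pjh":33,"uzj":29},{"fd":16,"jy":31,"mpc":10,"rwt":31},{"lss":27,"ybi":40}],"o":[[76,87,29,73],{"iyj":20,"p":94,"q":11}],"sv":{"a":{"cj":18,"jfe":38,"og":9},"fdu":{"l":99,"vb":38},"hg":{"jzm":10,"nwn":58,"tac":31,"z":65},"nfy":[89,39]}}
After op 3 (add /lkg/4/0 60): {"lkg":[{"c":25,"cr":34,"ct":0,"f":53},{"o":93,"sh":36,"tc":36},[49,75,68,34,98],[51,64,30,32],[60,24,36,20]],"n":[{"ilv":74,"nn":95,"ra":17,"vw":18},[70,84,80,88,30],{"hv":59,"kfx":83,"p":40,"pjh":33,"uzj":29,"w":88},{"fd":16,"jy":31,"mpc":10,"rwt":31},{"lss":27,"ybi":40}],"o":[[76,87,29,73],{"iyj":20,"p":94,"q":11}],"sv":{"a":{"cj":18,"jfe":38,"og":9},"fdu":{"l":99,"vb":38},"hg":{"jzm":10,"nwn":58,"tac":31,"z":65},"nfy":[89,39]}}
After op 5 (add /o/1/nb 85): {"lkg":[{"c":25,"cr":34,"ct":0,"f":53},{"o":93,"sh":36,"tc":36},[49,75,68,34,98],[51,64,30,32],[60,24,36,20]],"n":[{"ilv":74,"nn":95,"ra":17,"vw":18},[70,84,80,88,30],{"hv":59,"kfx":83,"p":40,"pjh":33,"uzj":29,"w":88},{"fd":16,"jy":31,"mpc":10,"rwt":31},{"lss":27,"ybi":40}],"o":[[76,87,29,73],{"iyj":20,"nb":85,"p":94,"q":11},39],"sv":{"a":{"cj":18,"jfe":38,"og":9},"fdu":{"l":99,"vb":38},"hg":{"jzm":10,"nwn":58,"tac":31,"z":65},"nfy":[89,39]}}
After op 7 (add /n/0/ilv 54): {"lkg":[{"c":25,"cr":34,"ct":0,"f":53},{"o":93,"sh":36,"tc":36},[49,75,68,34,98],[51,64,30,32],[60,24,36,20]],"n":[{"ilv":54,"nn":95,"ra":17,"vw":18},[70,84,80,88,30],{"hv":59,"kfx":83,"p":40,"pjh":33,"uzj":29,"w":88},{"fd":16,"jy":31,"mpc":10,"rwt":31},{"lss":27,"ybi":40}],"o":[[76,87,29,73],{"iyj":20,"nb":85,"p":94,"q":11},39],"sv":{"a":{"cj":18,"jfe":38,"og":9},"fdu":{"l":99,"vb":38},"hg":97,"nfy":[89,39]}}
After op 9 (add /o/1/nb 25): {"lkg":[{"c":25,"cr":34,"ct":0,"f":53},{"o":93,"sh":36,"tc":36},[49,75,68,34,98],[51,64,30,32],[60,24,36,20]],"n":[{"ilv":54,"nn":95,"ra":17,"vw":18},[70,84,80,88,30],{"hv":59,"kfx":83,"p":40,"pjh":33,"w":88},{"fd":16,"jy":31,"mpc":10,"rwt":31},{"lss":27,"ybi":40}],"o":[[76,87,29,73],{"iyj":20,"nb":25,"p":94,"q":11},39],"sv":{"a":{"cj":18,"jfe":38,"og":9},"fdu":{"l":99,"vb":38},"hg":97,"nfy":[89,39]}}
After op 11 (replace /sv/fdu/vb 51): {"lkg":[{"c":25,"cr":34,"ct":0,"f":53},{"o":93,"sh":36,"tc":36},[49,75,68,34,98],[51,64,30,32],[60,24,36,20]],"n":[{"ilv":54,"nn":95,"ra":17,"vw":18},[70,84,80,88,30],{"hv":59,"kfx":83,"p":40,"pjh":33,"w":88},{"fd":16,"jy":31,"mpc":10,"rwt":31},{"lss":27,"ybi":40}],"o":[[76,87,29,73],{"iyj":20,"nb":25,"p":94,"q":11},39],"sv":{"a":{"cj":18,"jfe":38,"og":9},"fdu":{"l":99,"vb":51},"hg":97,"nfy":[62,89,39]}}
After op 13 (add /lkg/1/c 50): {"lkg":[{"c":25,"cr":34,"ct":0,"f":53},{"c":50,"o":93,"sh":36,"tc":36},[49,75,68,34,98],[51,64,30,32],[60,24,36,20,89]],"n":[{"ilv":54,"nn":95,"ra":17,"vw":18},[70,84,80,88,30],{"hv":59,"kfx":83,"p":40,"pjh":33,"w":88},{"fd":16,"jy":31,"mpc":10,"rwt":31},{"lss":27,"ybi":40}],"o":[[76,87,29,73],{"iyj":20,"nb":25,"p":94,"q":11},39],"sv":{"a":{"cj":18,"jfe":38,"og":9},"fdu":{"l":99,"vb":51},"hg":97,"nfy":[62,89,39]}}
After op 15 (remove /sv/nfy/0): {"lkg":[{"c":25,"cr":34,"ct":0,"f":53},{"c":50,"o":93,"sh":36,"tc":36},[49,75,68,34,98],[51,64,30,32],[60,24,36,20,89]],"n":[{"ilv":54,"nn":95,"ra":17,"vw":18},[70,84,80,88,30],{"hv":59,"kfx":83,"p":40,"pjh":33,"w":88},{"jy":31,"mpc":10,"rwt":31},{"lss":27,"ybi":40}],"o":[[76,87,29,73],{"iyj":20,"nb":25,"p":94,"q":11},39],"sv":{"a":{"cj":18,"jfe":38,"og":9},"fdu":{"l":99,"vb":51},"hg":97,"nfy":[89,39]}}
After op 17 (remove /o/1): {"lkg":[{"c":25,"cr":34,"ct":0,"f":53},{"c":50,"o":93,"sh":36,"tc":36},[49,75,68,34,98],[51,64,30,32],[60,24,36,20,89]],"n":[{"ilv":54,"nn":95,"ra":17,"vw":18},[70,84,80,88,30],{"hv":59,"kfx":83,"p":40,"pjh":33,"w":88},{"jy":31,"mpc":10,"rwt":31},{"lss":27,"ybi":40}],"o":[[86,76,87,29,73],39],"sv":{"a":{"cj":18,"jfe":38,"og":9},"fdu":{"l":99,"vb":51},"hg":97,"nfy":[89,39]}}
After op 19 (replace /lkg/3 10): {"lkg":[{"c":25,"cr":34,"ct":0,"f":53},{"c":50,"o":93,"sh":36,"tc":36},[49,75,68,34,98],10,[60,24,36,20,89]],"n":[{"ilv":54,"nn":95,"ra":17,"vw":18},[70,84,80,88,30],{"hv":59,"kfx":83,"p":40,"pjh":33,"w":88},{"jy":31,"mpc":10,"rwt":31},{"lss":27,"ybi":40}],"o":[[86,76,87,29,73],39],"sv":{"a":{"cj":18,"jfe":38,"og":9},"fdu":{"l":99,"vb":51,"yy":64},"hg":97,"nfy":[89,39]}}
Value at /lkg/4/0: 60

Answer: 60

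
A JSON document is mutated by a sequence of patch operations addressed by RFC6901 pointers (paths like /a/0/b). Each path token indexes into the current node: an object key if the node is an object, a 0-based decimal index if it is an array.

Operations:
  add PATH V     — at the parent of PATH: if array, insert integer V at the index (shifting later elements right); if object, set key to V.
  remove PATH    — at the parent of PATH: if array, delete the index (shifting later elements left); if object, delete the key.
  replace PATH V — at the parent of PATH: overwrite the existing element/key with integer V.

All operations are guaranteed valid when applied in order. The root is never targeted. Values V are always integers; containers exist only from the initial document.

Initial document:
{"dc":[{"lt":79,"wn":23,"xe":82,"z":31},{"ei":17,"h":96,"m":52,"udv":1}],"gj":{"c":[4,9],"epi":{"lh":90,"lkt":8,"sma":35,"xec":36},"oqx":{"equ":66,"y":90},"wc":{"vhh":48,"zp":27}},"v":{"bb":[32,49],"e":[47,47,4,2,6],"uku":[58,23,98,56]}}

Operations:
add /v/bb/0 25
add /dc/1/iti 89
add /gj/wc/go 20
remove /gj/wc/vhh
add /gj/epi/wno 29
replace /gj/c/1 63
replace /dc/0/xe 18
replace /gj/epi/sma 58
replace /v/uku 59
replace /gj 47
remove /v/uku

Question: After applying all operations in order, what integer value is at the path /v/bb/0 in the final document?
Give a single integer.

After op 1 (add /v/bb/0 25): {"dc":[{"lt":79,"wn":23,"xe":82,"z":31},{"ei":17,"h":96,"m":52,"udv":1}],"gj":{"c":[4,9],"epi":{"lh":90,"lkt":8,"sma":35,"xec":36},"oqx":{"equ":66,"y":90},"wc":{"vhh":48,"zp":27}},"v":{"bb":[25,32,49],"e":[47,47,4,2,6],"uku":[58,23,98,56]}}
After op 2 (add /dc/1/iti 89): {"dc":[{"lt":79,"wn":23,"xe":82,"z":31},{"ei":17,"h":96,"iti":89,"m":52,"udv":1}],"gj":{"c":[4,9],"epi":{"lh":90,"lkt":8,"sma":35,"xec":36},"oqx":{"equ":66,"y":90},"wc":{"vhh":48,"zp":27}},"v":{"bb":[25,32,49],"e":[47,47,4,2,6],"uku":[58,23,98,56]}}
After op 3 (add /gj/wc/go 20): {"dc":[{"lt":79,"wn":23,"xe":82,"z":31},{"ei":17,"h":96,"iti":89,"m":52,"udv":1}],"gj":{"c":[4,9],"epi":{"lh":90,"lkt":8,"sma":35,"xec":36},"oqx":{"equ":66,"y":90},"wc":{"go":20,"vhh":48,"zp":27}},"v":{"bb":[25,32,49],"e":[47,47,4,2,6],"uku":[58,23,98,56]}}
After op 4 (remove /gj/wc/vhh): {"dc":[{"lt":79,"wn":23,"xe":82,"z":31},{"ei":17,"h":96,"iti":89,"m":52,"udv":1}],"gj":{"c":[4,9],"epi":{"lh":90,"lkt":8,"sma":35,"xec":36},"oqx":{"equ":66,"y":90},"wc":{"go":20,"zp":27}},"v":{"bb":[25,32,49],"e":[47,47,4,2,6],"uku":[58,23,98,56]}}
After op 5 (add /gj/epi/wno 29): {"dc":[{"lt":79,"wn":23,"xe":82,"z":31},{"ei":17,"h":96,"iti":89,"m":52,"udv":1}],"gj":{"c":[4,9],"epi":{"lh":90,"lkt":8,"sma":35,"wno":29,"xec":36},"oqx":{"equ":66,"y":90},"wc":{"go":20,"zp":27}},"v":{"bb":[25,32,49],"e":[47,47,4,2,6],"uku":[58,23,98,56]}}
After op 6 (replace /gj/c/1 63): {"dc":[{"lt":79,"wn":23,"xe":82,"z":31},{"ei":17,"h":96,"iti":89,"m":52,"udv":1}],"gj":{"c":[4,63],"epi":{"lh":90,"lkt":8,"sma":35,"wno":29,"xec":36},"oqx":{"equ":66,"y":90},"wc":{"go":20,"zp":27}},"v":{"bb":[25,32,49],"e":[47,47,4,2,6],"uku":[58,23,98,56]}}
After op 7 (replace /dc/0/xe 18): {"dc":[{"lt":79,"wn":23,"xe":18,"z":31},{"ei":17,"h":96,"iti":89,"m":52,"udv":1}],"gj":{"c":[4,63],"epi":{"lh":90,"lkt":8,"sma":35,"wno":29,"xec":36},"oqx":{"equ":66,"y":90},"wc":{"go":20,"zp":27}},"v":{"bb":[25,32,49],"e":[47,47,4,2,6],"uku":[58,23,98,56]}}
After op 8 (replace /gj/epi/sma 58): {"dc":[{"lt":79,"wn":23,"xe":18,"z":31},{"ei":17,"h":96,"iti":89,"m":52,"udv":1}],"gj":{"c":[4,63],"epi":{"lh":90,"lkt":8,"sma":58,"wno":29,"xec":36},"oqx":{"equ":66,"y":90},"wc":{"go":20,"zp":27}},"v":{"bb":[25,32,49],"e":[47,47,4,2,6],"uku":[58,23,98,56]}}
After op 9 (replace /v/uku 59): {"dc":[{"lt":79,"wn":23,"xe":18,"z":31},{"ei":17,"h":96,"iti":89,"m":52,"udv":1}],"gj":{"c":[4,63],"epi":{"lh":90,"lkt":8,"sma":58,"wno":29,"xec":36},"oqx":{"equ":66,"y":90},"wc":{"go":20,"zp":27}},"v":{"bb":[25,32,49],"e":[47,47,4,2,6],"uku":59}}
After op 10 (replace /gj 47): {"dc":[{"lt":79,"wn":23,"xe":18,"z":31},{"ei":17,"h":96,"iti":89,"m":52,"udv":1}],"gj":47,"v":{"bb":[25,32,49],"e":[47,47,4,2,6],"uku":59}}
After op 11 (remove /v/uku): {"dc":[{"lt":79,"wn":23,"xe":18,"z":31},{"ei":17,"h":96,"iti":89,"m":52,"udv":1}],"gj":47,"v":{"bb":[25,32,49],"e":[47,47,4,2,6]}}
Value at /v/bb/0: 25

Answer: 25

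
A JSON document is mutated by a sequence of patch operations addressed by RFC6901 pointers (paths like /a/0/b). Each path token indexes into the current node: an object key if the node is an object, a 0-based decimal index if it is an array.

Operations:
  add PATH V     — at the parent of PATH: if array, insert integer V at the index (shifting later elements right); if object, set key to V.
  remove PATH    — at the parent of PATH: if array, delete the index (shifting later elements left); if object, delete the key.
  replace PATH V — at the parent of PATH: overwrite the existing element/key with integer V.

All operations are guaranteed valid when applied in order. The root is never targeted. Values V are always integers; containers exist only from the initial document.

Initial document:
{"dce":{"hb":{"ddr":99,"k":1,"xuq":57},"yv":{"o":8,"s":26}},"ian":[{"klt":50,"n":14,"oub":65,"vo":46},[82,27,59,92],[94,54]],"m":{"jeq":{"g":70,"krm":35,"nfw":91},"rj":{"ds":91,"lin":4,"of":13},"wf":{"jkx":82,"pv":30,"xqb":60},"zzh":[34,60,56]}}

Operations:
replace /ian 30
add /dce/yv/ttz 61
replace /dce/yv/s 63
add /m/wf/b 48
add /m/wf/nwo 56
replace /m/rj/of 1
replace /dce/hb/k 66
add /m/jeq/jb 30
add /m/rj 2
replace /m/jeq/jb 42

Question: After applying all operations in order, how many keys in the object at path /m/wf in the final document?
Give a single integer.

After op 1 (replace /ian 30): {"dce":{"hb":{"ddr":99,"k":1,"xuq":57},"yv":{"o":8,"s":26}},"ian":30,"m":{"jeq":{"g":70,"krm":35,"nfw":91},"rj":{"ds":91,"lin":4,"of":13},"wf":{"jkx":82,"pv":30,"xqb":60},"zzh":[34,60,56]}}
After op 2 (add /dce/yv/ttz 61): {"dce":{"hb":{"ddr":99,"k":1,"xuq":57},"yv":{"o":8,"s":26,"ttz":61}},"ian":30,"m":{"jeq":{"g":70,"krm":35,"nfw":91},"rj":{"ds":91,"lin":4,"of":13},"wf":{"jkx":82,"pv":30,"xqb":60},"zzh":[34,60,56]}}
After op 3 (replace /dce/yv/s 63): {"dce":{"hb":{"ddr":99,"k":1,"xuq":57},"yv":{"o":8,"s":63,"ttz":61}},"ian":30,"m":{"jeq":{"g":70,"krm":35,"nfw":91},"rj":{"ds":91,"lin":4,"of":13},"wf":{"jkx":82,"pv":30,"xqb":60},"zzh":[34,60,56]}}
After op 4 (add /m/wf/b 48): {"dce":{"hb":{"ddr":99,"k":1,"xuq":57},"yv":{"o":8,"s":63,"ttz":61}},"ian":30,"m":{"jeq":{"g":70,"krm":35,"nfw":91},"rj":{"ds":91,"lin":4,"of":13},"wf":{"b":48,"jkx":82,"pv":30,"xqb":60},"zzh":[34,60,56]}}
After op 5 (add /m/wf/nwo 56): {"dce":{"hb":{"ddr":99,"k":1,"xuq":57},"yv":{"o":8,"s":63,"ttz":61}},"ian":30,"m":{"jeq":{"g":70,"krm":35,"nfw":91},"rj":{"ds":91,"lin":4,"of":13},"wf":{"b":48,"jkx":82,"nwo":56,"pv":30,"xqb":60},"zzh":[34,60,56]}}
After op 6 (replace /m/rj/of 1): {"dce":{"hb":{"ddr":99,"k":1,"xuq":57},"yv":{"o":8,"s":63,"ttz":61}},"ian":30,"m":{"jeq":{"g":70,"krm":35,"nfw":91},"rj":{"ds":91,"lin":4,"of":1},"wf":{"b":48,"jkx":82,"nwo":56,"pv":30,"xqb":60},"zzh":[34,60,56]}}
After op 7 (replace /dce/hb/k 66): {"dce":{"hb":{"ddr":99,"k":66,"xuq":57},"yv":{"o":8,"s":63,"ttz":61}},"ian":30,"m":{"jeq":{"g":70,"krm":35,"nfw":91},"rj":{"ds":91,"lin":4,"of":1},"wf":{"b":48,"jkx":82,"nwo":56,"pv":30,"xqb":60},"zzh":[34,60,56]}}
After op 8 (add /m/jeq/jb 30): {"dce":{"hb":{"ddr":99,"k":66,"xuq":57},"yv":{"o":8,"s":63,"ttz":61}},"ian":30,"m":{"jeq":{"g":70,"jb":30,"krm":35,"nfw":91},"rj":{"ds":91,"lin":4,"of":1},"wf":{"b":48,"jkx":82,"nwo":56,"pv":30,"xqb":60},"zzh":[34,60,56]}}
After op 9 (add /m/rj 2): {"dce":{"hb":{"ddr":99,"k":66,"xuq":57},"yv":{"o":8,"s":63,"ttz":61}},"ian":30,"m":{"jeq":{"g":70,"jb":30,"krm":35,"nfw":91},"rj":2,"wf":{"b":48,"jkx":82,"nwo":56,"pv":30,"xqb":60},"zzh":[34,60,56]}}
After op 10 (replace /m/jeq/jb 42): {"dce":{"hb":{"ddr":99,"k":66,"xuq":57},"yv":{"o":8,"s":63,"ttz":61}},"ian":30,"m":{"jeq":{"g":70,"jb":42,"krm":35,"nfw":91},"rj":2,"wf":{"b":48,"jkx":82,"nwo":56,"pv":30,"xqb":60},"zzh":[34,60,56]}}
Size at path /m/wf: 5

Answer: 5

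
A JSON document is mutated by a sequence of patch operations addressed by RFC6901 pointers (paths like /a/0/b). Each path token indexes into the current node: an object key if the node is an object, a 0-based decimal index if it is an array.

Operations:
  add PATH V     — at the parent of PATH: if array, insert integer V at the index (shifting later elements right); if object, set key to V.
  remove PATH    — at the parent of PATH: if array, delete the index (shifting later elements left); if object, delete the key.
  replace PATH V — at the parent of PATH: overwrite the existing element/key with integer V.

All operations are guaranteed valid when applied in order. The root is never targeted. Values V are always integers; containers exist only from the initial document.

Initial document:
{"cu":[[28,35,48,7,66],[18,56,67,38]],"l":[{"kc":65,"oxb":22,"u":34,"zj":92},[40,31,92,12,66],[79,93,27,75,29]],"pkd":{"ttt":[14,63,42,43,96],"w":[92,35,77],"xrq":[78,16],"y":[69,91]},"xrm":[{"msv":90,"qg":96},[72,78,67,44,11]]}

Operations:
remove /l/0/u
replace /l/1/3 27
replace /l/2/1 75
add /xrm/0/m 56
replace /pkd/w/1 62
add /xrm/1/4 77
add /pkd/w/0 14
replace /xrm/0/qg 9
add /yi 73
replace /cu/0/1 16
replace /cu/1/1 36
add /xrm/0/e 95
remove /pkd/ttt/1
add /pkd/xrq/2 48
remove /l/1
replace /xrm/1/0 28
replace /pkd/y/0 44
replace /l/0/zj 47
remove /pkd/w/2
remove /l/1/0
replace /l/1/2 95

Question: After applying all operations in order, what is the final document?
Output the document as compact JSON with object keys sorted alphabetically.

After op 1 (remove /l/0/u): {"cu":[[28,35,48,7,66],[18,56,67,38]],"l":[{"kc":65,"oxb":22,"zj":92},[40,31,92,12,66],[79,93,27,75,29]],"pkd":{"ttt":[14,63,42,43,96],"w":[92,35,77],"xrq":[78,16],"y":[69,91]},"xrm":[{"msv":90,"qg":96},[72,78,67,44,11]]}
After op 2 (replace /l/1/3 27): {"cu":[[28,35,48,7,66],[18,56,67,38]],"l":[{"kc":65,"oxb":22,"zj":92},[40,31,92,27,66],[79,93,27,75,29]],"pkd":{"ttt":[14,63,42,43,96],"w":[92,35,77],"xrq":[78,16],"y":[69,91]},"xrm":[{"msv":90,"qg":96},[72,78,67,44,11]]}
After op 3 (replace /l/2/1 75): {"cu":[[28,35,48,7,66],[18,56,67,38]],"l":[{"kc":65,"oxb":22,"zj":92},[40,31,92,27,66],[79,75,27,75,29]],"pkd":{"ttt":[14,63,42,43,96],"w":[92,35,77],"xrq":[78,16],"y":[69,91]},"xrm":[{"msv":90,"qg":96},[72,78,67,44,11]]}
After op 4 (add /xrm/0/m 56): {"cu":[[28,35,48,7,66],[18,56,67,38]],"l":[{"kc":65,"oxb":22,"zj":92},[40,31,92,27,66],[79,75,27,75,29]],"pkd":{"ttt":[14,63,42,43,96],"w":[92,35,77],"xrq":[78,16],"y":[69,91]},"xrm":[{"m":56,"msv":90,"qg":96},[72,78,67,44,11]]}
After op 5 (replace /pkd/w/1 62): {"cu":[[28,35,48,7,66],[18,56,67,38]],"l":[{"kc":65,"oxb":22,"zj":92},[40,31,92,27,66],[79,75,27,75,29]],"pkd":{"ttt":[14,63,42,43,96],"w":[92,62,77],"xrq":[78,16],"y":[69,91]},"xrm":[{"m":56,"msv":90,"qg":96},[72,78,67,44,11]]}
After op 6 (add /xrm/1/4 77): {"cu":[[28,35,48,7,66],[18,56,67,38]],"l":[{"kc":65,"oxb":22,"zj":92},[40,31,92,27,66],[79,75,27,75,29]],"pkd":{"ttt":[14,63,42,43,96],"w":[92,62,77],"xrq":[78,16],"y":[69,91]},"xrm":[{"m":56,"msv":90,"qg":96},[72,78,67,44,77,11]]}
After op 7 (add /pkd/w/0 14): {"cu":[[28,35,48,7,66],[18,56,67,38]],"l":[{"kc":65,"oxb":22,"zj":92},[40,31,92,27,66],[79,75,27,75,29]],"pkd":{"ttt":[14,63,42,43,96],"w":[14,92,62,77],"xrq":[78,16],"y":[69,91]},"xrm":[{"m":56,"msv":90,"qg":96},[72,78,67,44,77,11]]}
After op 8 (replace /xrm/0/qg 9): {"cu":[[28,35,48,7,66],[18,56,67,38]],"l":[{"kc":65,"oxb":22,"zj":92},[40,31,92,27,66],[79,75,27,75,29]],"pkd":{"ttt":[14,63,42,43,96],"w":[14,92,62,77],"xrq":[78,16],"y":[69,91]},"xrm":[{"m":56,"msv":90,"qg":9},[72,78,67,44,77,11]]}
After op 9 (add /yi 73): {"cu":[[28,35,48,7,66],[18,56,67,38]],"l":[{"kc":65,"oxb":22,"zj":92},[40,31,92,27,66],[79,75,27,75,29]],"pkd":{"ttt":[14,63,42,43,96],"w":[14,92,62,77],"xrq":[78,16],"y":[69,91]},"xrm":[{"m":56,"msv":90,"qg":9},[72,78,67,44,77,11]],"yi":73}
After op 10 (replace /cu/0/1 16): {"cu":[[28,16,48,7,66],[18,56,67,38]],"l":[{"kc":65,"oxb":22,"zj":92},[40,31,92,27,66],[79,75,27,75,29]],"pkd":{"ttt":[14,63,42,43,96],"w":[14,92,62,77],"xrq":[78,16],"y":[69,91]},"xrm":[{"m":56,"msv":90,"qg":9},[72,78,67,44,77,11]],"yi":73}
After op 11 (replace /cu/1/1 36): {"cu":[[28,16,48,7,66],[18,36,67,38]],"l":[{"kc":65,"oxb":22,"zj":92},[40,31,92,27,66],[79,75,27,75,29]],"pkd":{"ttt":[14,63,42,43,96],"w":[14,92,62,77],"xrq":[78,16],"y":[69,91]},"xrm":[{"m":56,"msv":90,"qg":9},[72,78,67,44,77,11]],"yi":73}
After op 12 (add /xrm/0/e 95): {"cu":[[28,16,48,7,66],[18,36,67,38]],"l":[{"kc":65,"oxb":22,"zj":92},[40,31,92,27,66],[79,75,27,75,29]],"pkd":{"ttt":[14,63,42,43,96],"w":[14,92,62,77],"xrq":[78,16],"y":[69,91]},"xrm":[{"e":95,"m":56,"msv":90,"qg":9},[72,78,67,44,77,11]],"yi":73}
After op 13 (remove /pkd/ttt/1): {"cu":[[28,16,48,7,66],[18,36,67,38]],"l":[{"kc":65,"oxb":22,"zj":92},[40,31,92,27,66],[79,75,27,75,29]],"pkd":{"ttt":[14,42,43,96],"w":[14,92,62,77],"xrq":[78,16],"y":[69,91]},"xrm":[{"e":95,"m":56,"msv":90,"qg":9},[72,78,67,44,77,11]],"yi":73}
After op 14 (add /pkd/xrq/2 48): {"cu":[[28,16,48,7,66],[18,36,67,38]],"l":[{"kc":65,"oxb":22,"zj":92},[40,31,92,27,66],[79,75,27,75,29]],"pkd":{"ttt":[14,42,43,96],"w":[14,92,62,77],"xrq":[78,16,48],"y":[69,91]},"xrm":[{"e":95,"m":56,"msv":90,"qg":9},[72,78,67,44,77,11]],"yi":73}
After op 15 (remove /l/1): {"cu":[[28,16,48,7,66],[18,36,67,38]],"l":[{"kc":65,"oxb":22,"zj":92},[79,75,27,75,29]],"pkd":{"ttt":[14,42,43,96],"w":[14,92,62,77],"xrq":[78,16,48],"y":[69,91]},"xrm":[{"e":95,"m":56,"msv":90,"qg":9},[72,78,67,44,77,11]],"yi":73}
After op 16 (replace /xrm/1/0 28): {"cu":[[28,16,48,7,66],[18,36,67,38]],"l":[{"kc":65,"oxb":22,"zj":92},[79,75,27,75,29]],"pkd":{"ttt":[14,42,43,96],"w":[14,92,62,77],"xrq":[78,16,48],"y":[69,91]},"xrm":[{"e":95,"m":56,"msv":90,"qg":9},[28,78,67,44,77,11]],"yi":73}
After op 17 (replace /pkd/y/0 44): {"cu":[[28,16,48,7,66],[18,36,67,38]],"l":[{"kc":65,"oxb":22,"zj":92},[79,75,27,75,29]],"pkd":{"ttt":[14,42,43,96],"w":[14,92,62,77],"xrq":[78,16,48],"y":[44,91]},"xrm":[{"e":95,"m":56,"msv":90,"qg":9},[28,78,67,44,77,11]],"yi":73}
After op 18 (replace /l/0/zj 47): {"cu":[[28,16,48,7,66],[18,36,67,38]],"l":[{"kc":65,"oxb":22,"zj":47},[79,75,27,75,29]],"pkd":{"ttt":[14,42,43,96],"w":[14,92,62,77],"xrq":[78,16,48],"y":[44,91]},"xrm":[{"e":95,"m":56,"msv":90,"qg":9},[28,78,67,44,77,11]],"yi":73}
After op 19 (remove /pkd/w/2): {"cu":[[28,16,48,7,66],[18,36,67,38]],"l":[{"kc":65,"oxb":22,"zj":47},[79,75,27,75,29]],"pkd":{"ttt":[14,42,43,96],"w":[14,92,77],"xrq":[78,16,48],"y":[44,91]},"xrm":[{"e":95,"m":56,"msv":90,"qg":9},[28,78,67,44,77,11]],"yi":73}
After op 20 (remove /l/1/0): {"cu":[[28,16,48,7,66],[18,36,67,38]],"l":[{"kc":65,"oxb":22,"zj":47},[75,27,75,29]],"pkd":{"ttt":[14,42,43,96],"w":[14,92,77],"xrq":[78,16,48],"y":[44,91]},"xrm":[{"e":95,"m":56,"msv":90,"qg":9},[28,78,67,44,77,11]],"yi":73}
After op 21 (replace /l/1/2 95): {"cu":[[28,16,48,7,66],[18,36,67,38]],"l":[{"kc":65,"oxb":22,"zj":47},[75,27,95,29]],"pkd":{"ttt":[14,42,43,96],"w":[14,92,77],"xrq":[78,16,48],"y":[44,91]},"xrm":[{"e":95,"m":56,"msv":90,"qg":9},[28,78,67,44,77,11]],"yi":73}

Answer: {"cu":[[28,16,48,7,66],[18,36,67,38]],"l":[{"kc":65,"oxb":22,"zj":47},[75,27,95,29]],"pkd":{"ttt":[14,42,43,96],"w":[14,92,77],"xrq":[78,16,48],"y":[44,91]},"xrm":[{"e":95,"m":56,"msv":90,"qg":9},[28,78,67,44,77,11]],"yi":73}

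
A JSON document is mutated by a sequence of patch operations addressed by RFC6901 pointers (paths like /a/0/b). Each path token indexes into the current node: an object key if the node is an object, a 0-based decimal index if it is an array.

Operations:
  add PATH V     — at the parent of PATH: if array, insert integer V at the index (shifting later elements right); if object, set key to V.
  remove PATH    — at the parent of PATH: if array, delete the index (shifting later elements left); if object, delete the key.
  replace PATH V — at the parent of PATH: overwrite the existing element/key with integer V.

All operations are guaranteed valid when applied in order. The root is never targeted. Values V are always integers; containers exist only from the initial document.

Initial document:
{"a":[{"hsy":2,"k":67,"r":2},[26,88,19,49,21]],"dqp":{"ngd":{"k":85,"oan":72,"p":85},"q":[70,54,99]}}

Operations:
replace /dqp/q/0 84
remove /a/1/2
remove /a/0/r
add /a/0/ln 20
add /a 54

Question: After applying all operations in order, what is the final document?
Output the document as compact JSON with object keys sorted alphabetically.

Answer: {"a":54,"dqp":{"ngd":{"k":85,"oan":72,"p":85},"q":[84,54,99]}}

Derivation:
After op 1 (replace /dqp/q/0 84): {"a":[{"hsy":2,"k":67,"r":2},[26,88,19,49,21]],"dqp":{"ngd":{"k":85,"oan":72,"p":85},"q":[84,54,99]}}
After op 2 (remove /a/1/2): {"a":[{"hsy":2,"k":67,"r":2},[26,88,49,21]],"dqp":{"ngd":{"k":85,"oan":72,"p":85},"q":[84,54,99]}}
After op 3 (remove /a/0/r): {"a":[{"hsy":2,"k":67},[26,88,49,21]],"dqp":{"ngd":{"k":85,"oan":72,"p":85},"q":[84,54,99]}}
After op 4 (add /a/0/ln 20): {"a":[{"hsy":2,"k":67,"ln":20},[26,88,49,21]],"dqp":{"ngd":{"k":85,"oan":72,"p":85},"q":[84,54,99]}}
After op 5 (add /a 54): {"a":54,"dqp":{"ngd":{"k":85,"oan":72,"p":85},"q":[84,54,99]}}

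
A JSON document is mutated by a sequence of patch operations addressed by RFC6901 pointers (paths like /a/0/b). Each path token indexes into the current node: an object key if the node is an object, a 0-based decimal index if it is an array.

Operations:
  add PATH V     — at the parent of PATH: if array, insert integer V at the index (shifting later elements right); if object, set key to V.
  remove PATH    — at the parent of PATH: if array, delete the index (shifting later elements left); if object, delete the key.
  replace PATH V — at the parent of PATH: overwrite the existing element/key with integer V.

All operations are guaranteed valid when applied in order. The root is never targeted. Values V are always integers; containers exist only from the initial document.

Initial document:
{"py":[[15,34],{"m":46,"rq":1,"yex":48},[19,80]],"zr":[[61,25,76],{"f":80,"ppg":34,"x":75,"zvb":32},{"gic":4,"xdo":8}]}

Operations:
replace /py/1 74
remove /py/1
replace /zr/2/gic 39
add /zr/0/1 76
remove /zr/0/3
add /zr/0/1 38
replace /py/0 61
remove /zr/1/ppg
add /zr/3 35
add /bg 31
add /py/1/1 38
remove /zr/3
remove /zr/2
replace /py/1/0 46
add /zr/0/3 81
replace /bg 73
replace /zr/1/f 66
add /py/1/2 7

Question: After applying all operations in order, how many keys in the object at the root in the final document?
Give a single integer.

Answer: 3

Derivation:
After op 1 (replace /py/1 74): {"py":[[15,34],74,[19,80]],"zr":[[61,25,76],{"f":80,"ppg":34,"x":75,"zvb":32},{"gic":4,"xdo":8}]}
After op 2 (remove /py/1): {"py":[[15,34],[19,80]],"zr":[[61,25,76],{"f":80,"ppg":34,"x":75,"zvb":32},{"gic":4,"xdo":8}]}
After op 3 (replace /zr/2/gic 39): {"py":[[15,34],[19,80]],"zr":[[61,25,76],{"f":80,"ppg":34,"x":75,"zvb":32},{"gic":39,"xdo":8}]}
After op 4 (add /zr/0/1 76): {"py":[[15,34],[19,80]],"zr":[[61,76,25,76],{"f":80,"ppg":34,"x":75,"zvb":32},{"gic":39,"xdo":8}]}
After op 5 (remove /zr/0/3): {"py":[[15,34],[19,80]],"zr":[[61,76,25],{"f":80,"ppg":34,"x":75,"zvb":32},{"gic":39,"xdo":8}]}
After op 6 (add /zr/0/1 38): {"py":[[15,34],[19,80]],"zr":[[61,38,76,25],{"f":80,"ppg":34,"x":75,"zvb":32},{"gic":39,"xdo":8}]}
After op 7 (replace /py/0 61): {"py":[61,[19,80]],"zr":[[61,38,76,25],{"f":80,"ppg":34,"x":75,"zvb":32},{"gic":39,"xdo":8}]}
After op 8 (remove /zr/1/ppg): {"py":[61,[19,80]],"zr":[[61,38,76,25],{"f":80,"x":75,"zvb":32},{"gic":39,"xdo":8}]}
After op 9 (add /zr/3 35): {"py":[61,[19,80]],"zr":[[61,38,76,25],{"f":80,"x":75,"zvb":32},{"gic":39,"xdo":8},35]}
After op 10 (add /bg 31): {"bg":31,"py":[61,[19,80]],"zr":[[61,38,76,25],{"f":80,"x":75,"zvb":32},{"gic":39,"xdo":8},35]}
After op 11 (add /py/1/1 38): {"bg":31,"py":[61,[19,38,80]],"zr":[[61,38,76,25],{"f":80,"x":75,"zvb":32},{"gic":39,"xdo":8},35]}
After op 12 (remove /zr/3): {"bg":31,"py":[61,[19,38,80]],"zr":[[61,38,76,25],{"f":80,"x":75,"zvb":32},{"gic":39,"xdo":8}]}
After op 13 (remove /zr/2): {"bg":31,"py":[61,[19,38,80]],"zr":[[61,38,76,25],{"f":80,"x":75,"zvb":32}]}
After op 14 (replace /py/1/0 46): {"bg":31,"py":[61,[46,38,80]],"zr":[[61,38,76,25],{"f":80,"x":75,"zvb":32}]}
After op 15 (add /zr/0/3 81): {"bg":31,"py":[61,[46,38,80]],"zr":[[61,38,76,81,25],{"f":80,"x":75,"zvb":32}]}
After op 16 (replace /bg 73): {"bg":73,"py":[61,[46,38,80]],"zr":[[61,38,76,81,25],{"f":80,"x":75,"zvb":32}]}
After op 17 (replace /zr/1/f 66): {"bg":73,"py":[61,[46,38,80]],"zr":[[61,38,76,81,25],{"f":66,"x":75,"zvb":32}]}
After op 18 (add /py/1/2 7): {"bg":73,"py":[61,[46,38,7,80]],"zr":[[61,38,76,81,25],{"f":66,"x":75,"zvb":32}]}
Size at the root: 3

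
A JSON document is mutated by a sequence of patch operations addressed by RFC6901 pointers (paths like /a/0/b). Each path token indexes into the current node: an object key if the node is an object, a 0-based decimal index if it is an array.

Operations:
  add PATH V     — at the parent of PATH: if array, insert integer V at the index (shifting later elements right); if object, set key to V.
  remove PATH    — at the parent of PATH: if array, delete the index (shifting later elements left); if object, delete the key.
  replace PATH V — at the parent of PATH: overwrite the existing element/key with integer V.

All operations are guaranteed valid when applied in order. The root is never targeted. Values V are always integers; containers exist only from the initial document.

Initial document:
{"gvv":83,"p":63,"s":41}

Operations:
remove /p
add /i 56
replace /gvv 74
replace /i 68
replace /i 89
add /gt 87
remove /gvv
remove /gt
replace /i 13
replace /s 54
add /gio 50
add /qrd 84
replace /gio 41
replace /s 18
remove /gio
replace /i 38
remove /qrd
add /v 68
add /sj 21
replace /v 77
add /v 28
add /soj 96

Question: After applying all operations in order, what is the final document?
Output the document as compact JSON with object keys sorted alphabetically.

Answer: {"i":38,"s":18,"sj":21,"soj":96,"v":28}

Derivation:
After op 1 (remove /p): {"gvv":83,"s":41}
After op 2 (add /i 56): {"gvv":83,"i":56,"s":41}
After op 3 (replace /gvv 74): {"gvv":74,"i":56,"s":41}
After op 4 (replace /i 68): {"gvv":74,"i":68,"s":41}
After op 5 (replace /i 89): {"gvv":74,"i":89,"s":41}
After op 6 (add /gt 87): {"gt":87,"gvv":74,"i":89,"s":41}
After op 7 (remove /gvv): {"gt":87,"i":89,"s":41}
After op 8 (remove /gt): {"i":89,"s":41}
After op 9 (replace /i 13): {"i":13,"s":41}
After op 10 (replace /s 54): {"i":13,"s":54}
After op 11 (add /gio 50): {"gio":50,"i":13,"s":54}
After op 12 (add /qrd 84): {"gio":50,"i":13,"qrd":84,"s":54}
After op 13 (replace /gio 41): {"gio":41,"i":13,"qrd":84,"s":54}
After op 14 (replace /s 18): {"gio":41,"i":13,"qrd":84,"s":18}
After op 15 (remove /gio): {"i":13,"qrd":84,"s":18}
After op 16 (replace /i 38): {"i":38,"qrd":84,"s":18}
After op 17 (remove /qrd): {"i":38,"s":18}
After op 18 (add /v 68): {"i":38,"s":18,"v":68}
After op 19 (add /sj 21): {"i":38,"s":18,"sj":21,"v":68}
After op 20 (replace /v 77): {"i":38,"s":18,"sj":21,"v":77}
After op 21 (add /v 28): {"i":38,"s":18,"sj":21,"v":28}
After op 22 (add /soj 96): {"i":38,"s":18,"sj":21,"soj":96,"v":28}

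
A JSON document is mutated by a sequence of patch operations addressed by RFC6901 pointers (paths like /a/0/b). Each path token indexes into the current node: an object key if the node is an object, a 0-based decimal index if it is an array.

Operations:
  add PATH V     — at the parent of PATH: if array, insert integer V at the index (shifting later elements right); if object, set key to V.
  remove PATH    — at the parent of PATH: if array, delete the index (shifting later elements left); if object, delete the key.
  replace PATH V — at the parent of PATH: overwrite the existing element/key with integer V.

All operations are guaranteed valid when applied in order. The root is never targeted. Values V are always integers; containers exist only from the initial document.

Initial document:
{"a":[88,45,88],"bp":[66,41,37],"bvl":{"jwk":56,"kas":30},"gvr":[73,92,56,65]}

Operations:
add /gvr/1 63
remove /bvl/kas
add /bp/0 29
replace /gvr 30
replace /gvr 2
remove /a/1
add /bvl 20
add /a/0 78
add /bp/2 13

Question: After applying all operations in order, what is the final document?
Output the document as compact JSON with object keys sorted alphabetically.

After op 1 (add /gvr/1 63): {"a":[88,45,88],"bp":[66,41,37],"bvl":{"jwk":56,"kas":30},"gvr":[73,63,92,56,65]}
After op 2 (remove /bvl/kas): {"a":[88,45,88],"bp":[66,41,37],"bvl":{"jwk":56},"gvr":[73,63,92,56,65]}
After op 3 (add /bp/0 29): {"a":[88,45,88],"bp":[29,66,41,37],"bvl":{"jwk":56},"gvr":[73,63,92,56,65]}
After op 4 (replace /gvr 30): {"a":[88,45,88],"bp":[29,66,41,37],"bvl":{"jwk":56},"gvr":30}
After op 5 (replace /gvr 2): {"a":[88,45,88],"bp":[29,66,41,37],"bvl":{"jwk":56},"gvr":2}
After op 6 (remove /a/1): {"a":[88,88],"bp":[29,66,41,37],"bvl":{"jwk":56},"gvr":2}
After op 7 (add /bvl 20): {"a":[88,88],"bp":[29,66,41,37],"bvl":20,"gvr":2}
After op 8 (add /a/0 78): {"a":[78,88,88],"bp":[29,66,41,37],"bvl":20,"gvr":2}
After op 9 (add /bp/2 13): {"a":[78,88,88],"bp":[29,66,13,41,37],"bvl":20,"gvr":2}

Answer: {"a":[78,88,88],"bp":[29,66,13,41,37],"bvl":20,"gvr":2}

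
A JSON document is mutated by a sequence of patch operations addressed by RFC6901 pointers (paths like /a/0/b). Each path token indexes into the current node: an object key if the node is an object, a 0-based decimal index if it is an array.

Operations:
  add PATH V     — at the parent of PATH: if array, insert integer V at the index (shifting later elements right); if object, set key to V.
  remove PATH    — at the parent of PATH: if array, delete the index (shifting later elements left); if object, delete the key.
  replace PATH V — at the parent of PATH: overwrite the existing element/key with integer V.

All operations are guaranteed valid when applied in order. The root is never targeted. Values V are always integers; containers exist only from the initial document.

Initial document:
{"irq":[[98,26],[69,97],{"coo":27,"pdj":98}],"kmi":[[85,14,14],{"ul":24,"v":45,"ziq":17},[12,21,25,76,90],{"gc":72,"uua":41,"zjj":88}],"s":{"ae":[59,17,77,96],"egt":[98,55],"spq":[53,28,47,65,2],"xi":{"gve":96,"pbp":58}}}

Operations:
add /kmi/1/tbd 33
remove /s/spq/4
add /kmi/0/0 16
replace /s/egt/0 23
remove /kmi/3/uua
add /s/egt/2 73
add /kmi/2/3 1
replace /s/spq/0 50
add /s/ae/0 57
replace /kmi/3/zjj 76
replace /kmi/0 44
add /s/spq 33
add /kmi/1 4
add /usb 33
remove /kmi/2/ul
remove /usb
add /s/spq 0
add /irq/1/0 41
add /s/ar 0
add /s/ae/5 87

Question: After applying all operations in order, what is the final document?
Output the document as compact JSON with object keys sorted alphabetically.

Answer: {"irq":[[98,26],[41,69,97],{"coo":27,"pdj":98}],"kmi":[44,4,{"tbd":33,"v":45,"ziq":17},[12,21,25,1,76,90],{"gc":72,"zjj":76}],"s":{"ae":[57,59,17,77,96,87],"ar":0,"egt":[23,55,73],"spq":0,"xi":{"gve":96,"pbp":58}}}

Derivation:
After op 1 (add /kmi/1/tbd 33): {"irq":[[98,26],[69,97],{"coo":27,"pdj":98}],"kmi":[[85,14,14],{"tbd":33,"ul":24,"v":45,"ziq":17},[12,21,25,76,90],{"gc":72,"uua":41,"zjj":88}],"s":{"ae":[59,17,77,96],"egt":[98,55],"spq":[53,28,47,65,2],"xi":{"gve":96,"pbp":58}}}
After op 2 (remove /s/spq/4): {"irq":[[98,26],[69,97],{"coo":27,"pdj":98}],"kmi":[[85,14,14],{"tbd":33,"ul":24,"v":45,"ziq":17},[12,21,25,76,90],{"gc":72,"uua":41,"zjj":88}],"s":{"ae":[59,17,77,96],"egt":[98,55],"spq":[53,28,47,65],"xi":{"gve":96,"pbp":58}}}
After op 3 (add /kmi/0/0 16): {"irq":[[98,26],[69,97],{"coo":27,"pdj":98}],"kmi":[[16,85,14,14],{"tbd":33,"ul":24,"v":45,"ziq":17},[12,21,25,76,90],{"gc":72,"uua":41,"zjj":88}],"s":{"ae":[59,17,77,96],"egt":[98,55],"spq":[53,28,47,65],"xi":{"gve":96,"pbp":58}}}
After op 4 (replace /s/egt/0 23): {"irq":[[98,26],[69,97],{"coo":27,"pdj":98}],"kmi":[[16,85,14,14],{"tbd":33,"ul":24,"v":45,"ziq":17},[12,21,25,76,90],{"gc":72,"uua":41,"zjj":88}],"s":{"ae":[59,17,77,96],"egt":[23,55],"spq":[53,28,47,65],"xi":{"gve":96,"pbp":58}}}
After op 5 (remove /kmi/3/uua): {"irq":[[98,26],[69,97],{"coo":27,"pdj":98}],"kmi":[[16,85,14,14],{"tbd":33,"ul":24,"v":45,"ziq":17},[12,21,25,76,90],{"gc":72,"zjj":88}],"s":{"ae":[59,17,77,96],"egt":[23,55],"spq":[53,28,47,65],"xi":{"gve":96,"pbp":58}}}
After op 6 (add /s/egt/2 73): {"irq":[[98,26],[69,97],{"coo":27,"pdj":98}],"kmi":[[16,85,14,14],{"tbd":33,"ul":24,"v":45,"ziq":17},[12,21,25,76,90],{"gc":72,"zjj":88}],"s":{"ae":[59,17,77,96],"egt":[23,55,73],"spq":[53,28,47,65],"xi":{"gve":96,"pbp":58}}}
After op 7 (add /kmi/2/3 1): {"irq":[[98,26],[69,97],{"coo":27,"pdj":98}],"kmi":[[16,85,14,14],{"tbd":33,"ul":24,"v":45,"ziq":17},[12,21,25,1,76,90],{"gc":72,"zjj":88}],"s":{"ae":[59,17,77,96],"egt":[23,55,73],"spq":[53,28,47,65],"xi":{"gve":96,"pbp":58}}}
After op 8 (replace /s/spq/0 50): {"irq":[[98,26],[69,97],{"coo":27,"pdj":98}],"kmi":[[16,85,14,14],{"tbd":33,"ul":24,"v":45,"ziq":17},[12,21,25,1,76,90],{"gc":72,"zjj":88}],"s":{"ae":[59,17,77,96],"egt":[23,55,73],"spq":[50,28,47,65],"xi":{"gve":96,"pbp":58}}}
After op 9 (add /s/ae/0 57): {"irq":[[98,26],[69,97],{"coo":27,"pdj":98}],"kmi":[[16,85,14,14],{"tbd":33,"ul":24,"v":45,"ziq":17},[12,21,25,1,76,90],{"gc":72,"zjj":88}],"s":{"ae":[57,59,17,77,96],"egt":[23,55,73],"spq":[50,28,47,65],"xi":{"gve":96,"pbp":58}}}
After op 10 (replace /kmi/3/zjj 76): {"irq":[[98,26],[69,97],{"coo":27,"pdj":98}],"kmi":[[16,85,14,14],{"tbd":33,"ul":24,"v":45,"ziq":17},[12,21,25,1,76,90],{"gc":72,"zjj":76}],"s":{"ae":[57,59,17,77,96],"egt":[23,55,73],"spq":[50,28,47,65],"xi":{"gve":96,"pbp":58}}}
After op 11 (replace /kmi/0 44): {"irq":[[98,26],[69,97],{"coo":27,"pdj":98}],"kmi":[44,{"tbd":33,"ul":24,"v":45,"ziq":17},[12,21,25,1,76,90],{"gc":72,"zjj":76}],"s":{"ae":[57,59,17,77,96],"egt":[23,55,73],"spq":[50,28,47,65],"xi":{"gve":96,"pbp":58}}}
After op 12 (add /s/spq 33): {"irq":[[98,26],[69,97],{"coo":27,"pdj":98}],"kmi":[44,{"tbd":33,"ul":24,"v":45,"ziq":17},[12,21,25,1,76,90],{"gc":72,"zjj":76}],"s":{"ae":[57,59,17,77,96],"egt":[23,55,73],"spq":33,"xi":{"gve":96,"pbp":58}}}
After op 13 (add /kmi/1 4): {"irq":[[98,26],[69,97],{"coo":27,"pdj":98}],"kmi":[44,4,{"tbd":33,"ul":24,"v":45,"ziq":17},[12,21,25,1,76,90],{"gc":72,"zjj":76}],"s":{"ae":[57,59,17,77,96],"egt":[23,55,73],"spq":33,"xi":{"gve":96,"pbp":58}}}
After op 14 (add /usb 33): {"irq":[[98,26],[69,97],{"coo":27,"pdj":98}],"kmi":[44,4,{"tbd":33,"ul":24,"v":45,"ziq":17},[12,21,25,1,76,90],{"gc":72,"zjj":76}],"s":{"ae":[57,59,17,77,96],"egt":[23,55,73],"spq":33,"xi":{"gve":96,"pbp":58}},"usb":33}
After op 15 (remove /kmi/2/ul): {"irq":[[98,26],[69,97],{"coo":27,"pdj":98}],"kmi":[44,4,{"tbd":33,"v":45,"ziq":17},[12,21,25,1,76,90],{"gc":72,"zjj":76}],"s":{"ae":[57,59,17,77,96],"egt":[23,55,73],"spq":33,"xi":{"gve":96,"pbp":58}},"usb":33}
After op 16 (remove /usb): {"irq":[[98,26],[69,97],{"coo":27,"pdj":98}],"kmi":[44,4,{"tbd":33,"v":45,"ziq":17},[12,21,25,1,76,90],{"gc":72,"zjj":76}],"s":{"ae":[57,59,17,77,96],"egt":[23,55,73],"spq":33,"xi":{"gve":96,"pbp":58}}}
After op 17 (add /s/spq 0): {"irq":[[98,26],[69,97],{"coo":27,"pdj":98}],"kmi":[44,4,{"tbd":33,"v":45,"ziq":17},[12,21,25,1,76,90],{"gc":72,"zjj":76}],"s":{"ae":[57,59,17,77,96],"egt":[23,55,73],"spq":0,"xi":{"gve":96,"pbp":58}}}
After op 18 (add /irq/1/0 41): {"irq":[[98,26],[41,69,97],{"coo":27,"pdj":98}],"kmi":[44,4,{"tbd":33,"v":45,"ziq":17},[12,21,25,1,76,90],{"gc":72,"zjj":76}],"s":{"ae":[57,59,17,77,96],"egt":[23,55,73],"spq":0,"xi":{"gve":96,"pbp":58}}}
After op 19 (add /s/ar 0): {"irq":[[98,26],[41,69,97],{"coo":27,"pdj":98}],"kmi":[44,4,{"tbd":33,"v":45,"ziq":17},[12,21,25,1,76,90],{"gc":72,"zjj":76}],"s":{"ae":[57,59,17,77,96],"ar":0,"egt":[23,55,73],"spq":0,"xi":{"gve":96,"pbp":58}}}
After op 20 (add /s/ae/5 87): {"irq":[[98,26],[41,69,97],{"coo":27,"pdj":98}],"kmi":[44,4,{"tbd":33,"v":45,"ziq":17},[12,21,25,1,76,90],{"gc":72,"zjj":76}],"s":{"ae":[57,59,17,77,96,87],"ar":0,"egt":[23,55,73],"spq":0,"xi":{"gve":96,"pbp":58}}}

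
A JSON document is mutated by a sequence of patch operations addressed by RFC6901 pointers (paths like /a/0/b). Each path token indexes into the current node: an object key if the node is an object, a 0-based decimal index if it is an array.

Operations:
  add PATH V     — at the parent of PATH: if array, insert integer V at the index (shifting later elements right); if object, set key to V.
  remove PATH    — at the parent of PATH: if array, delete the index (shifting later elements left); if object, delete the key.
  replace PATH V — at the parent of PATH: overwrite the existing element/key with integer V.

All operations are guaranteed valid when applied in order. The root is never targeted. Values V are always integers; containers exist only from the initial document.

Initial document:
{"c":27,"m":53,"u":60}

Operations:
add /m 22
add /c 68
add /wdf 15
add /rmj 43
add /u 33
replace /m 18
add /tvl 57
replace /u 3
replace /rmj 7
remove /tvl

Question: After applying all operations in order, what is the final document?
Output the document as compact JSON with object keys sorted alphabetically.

After op 1 (add /m 22): {"c":27,"m":22,"u":60}
After op 2 (add /c 68): {"c":68,"m":22,"u":60}
After op 3 (add /wdf 15): {"c":68,"m":22,"u":60,"wdf":15}
After op 4 (add /rmj 43): {"c":68,"m":22,"rmj":43,"u":60,"wdf":15}
After op 5 (add /u 33): {"c":68,"m":22,"rmj":43,"u":33,"wdf":15}
After op 6 (replace /m 18): {"c":68,"m":18,"rmj":43,"u":33,"wdf":15}
After op 7 (add /tvl 57): {"c":68,"m":18,"rmj":43,"tvl":57,"u":33,"wdf":15}
After op 8 (replace /u 3): {"c":68,"m":18,"rmj":43,"tvl":57,"u":3,"wdf":15}
After op 9 (replace /rmj 7): {"c":68,"m":18,"rmj":7,"tvl":57,"u":3,"wdf":15}
After op 10 (remove /tvl): {"c":68,"m":18,"rmj":7,"u":3,"wdf":15}

Answer: {"c":68,"m":18,"rmj":7,"u":3,"wdf":15}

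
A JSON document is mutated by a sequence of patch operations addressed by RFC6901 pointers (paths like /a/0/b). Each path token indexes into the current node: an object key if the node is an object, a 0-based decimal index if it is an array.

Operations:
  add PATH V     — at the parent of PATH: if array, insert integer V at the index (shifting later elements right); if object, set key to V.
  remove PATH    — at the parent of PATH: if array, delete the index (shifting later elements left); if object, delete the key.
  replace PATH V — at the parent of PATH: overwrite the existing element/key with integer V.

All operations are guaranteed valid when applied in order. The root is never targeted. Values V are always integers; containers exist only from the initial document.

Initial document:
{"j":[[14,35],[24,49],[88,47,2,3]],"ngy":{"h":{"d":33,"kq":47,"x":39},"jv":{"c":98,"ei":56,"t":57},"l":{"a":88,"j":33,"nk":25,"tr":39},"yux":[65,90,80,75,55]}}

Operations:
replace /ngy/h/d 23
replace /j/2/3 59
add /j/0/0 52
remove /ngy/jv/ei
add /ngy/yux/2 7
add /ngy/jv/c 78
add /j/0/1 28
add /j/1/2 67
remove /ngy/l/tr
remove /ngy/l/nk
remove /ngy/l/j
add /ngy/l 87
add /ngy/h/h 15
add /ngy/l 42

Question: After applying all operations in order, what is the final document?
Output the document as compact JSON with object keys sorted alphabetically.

After op 1 (replace /ngy/h/d 23): {"j":[[14,35],[24,49],[88,47,2,3]],"ngy":{"h":{"d":23,"kq":47,"x":39},"jv":{"c":98,"ei":56,"t":57},"l":{"a":88,"j":33,"nk":25,"tr":39},"yux":[65,90,80,75,55]}}
After op 2 (replace /j/2/3 59): {"j":[[14,35],[24,49],[88,47,2,59]],"ngy":{"h":{"d":23,"kq":47,"x":39},"jv":{"c":98,"ei":56,"t":57},"l":{"a":88,"j":33,"nk":25,"tr":39},"yux":[65,90,80,75,55]}}
After op 3 (add /j/0/0 52): {"j":[[52,14,35],[24,49],[88,47,2,59]],"ngy":{"h":{"d":23,"kq":47,"x":39},"jv":{"c":98,"ei":56,"t":57},"l":{"a":88,"j":33,"nk":25,"tr":39},"yux":[65,90,80,75,55]}}
After op 4 (remove /ngy/jv/ei): {"j":[[52,14,35],[24,49],[88,47,2,59]],"ngy":{"h":{"d":23,"kq":47,"x":39},"jv":{"c":98,"t":57},"l":{"a":88,"j":33,"nk":25,"tr":39},"yux":[65,90,80,75,55]}}
After op 5 (add /ngy/yux/2 7): {"j":[[52,14,35],[24,49],[88,47,2,59]],"ngy":{"h":{"d":23,"kq":47,"x":39},"jv":{"c":98,"t":57},"l":{"a":88,"j":33,"nk":25,"tr":39},"yux":[65,90,7,80,75,55]}}
After op 6 (add /ngy/jv/c 78): {"j":[[52,14,35],[24,49],[88,47,2,59]],"ngy":{"h":{"d":23,"kq":47,"x":39},"jv":{"c":78,"t":57},"l":{"a":88,"j":33,"nk":25,"tr":39},"yux":[65,90,7,80,75,55]}}
After op 7 (add /j/0/1 28): {"j":[[52,28,14,35],[24,49],[88,47,2,59]],"ngy":{"h":{"d":23,"kq":47,"x":39},"jv":{"c":78,"t":57},"l":{"a":88,"j":33,"nk":25,"tr":39},"yux":[65,90,7,80,75,55]}}
After op 8 (add /j/1/2 67): {"j":[[52,28,14,35],[24,49,67],[88,47,2,59]],"ngy":{"h":{"d":23,"kq":47,"x":39},"jv":{"c":78,"t":57},"l":{"a":88,"j":33,"nk":25,"tr":39},"yux":[65,90,7,80,75,55]}}
After op 9 (remove /ngy/l/tr): {"j":[[52,28,14,35],[24,49,67],[88,47,2,59]],"ngy":{"h":{"d":23,"kq":47,"x":39},"jv":{"c":78,"t":57},"l":{"a":88,"j":33,"nk":25},"yux":[65,90,7,80,75,55]}}
After op 10 (remove /ngy/l/nk): {"j":[[52,28,14,35],[24,49,67],[88,47,2,59]],"ngy":{"h":{"d":23,"kq":47,"x":39},"jv":{"c":78,"t":57},"l":{"a":88,"j":33},"yux":[65,90,7,80,75,55]}}
After op 11 (remove /ngy/l/j): {"j":[[52,28,14,35],[24,49,67],[88,47,2,59]],"ngy":{"h":{"d":23,"kq":47,"x":39},"jv":{"c":78,"t":57},"l":{"a":88},"yux":[65,90,7,80,75,55]}}
After op 12 (add /ngy/l 87): {"j":[[52,28,14,35],[24,49,67],[88,47,2,59]],"ngy":{"h":{"d":23,"kq":47,"x":39},"jv":{"c":78,"t":57},"l":87,"yux":[65,90,7,80,75,55]}}
After op 13 (add /ngy/h/h 15): {"j":[[52,28,14,35],[24,49,67],[88,47,2,59]],"ngy":{"h":{"d":23,"h":15,"kq":47,"x":39},"jv":{"c":78,"t":57},"l":87,"yux":[65,90,7,80,75,55]}}
After op 14 (add /ngy/l 42): {"j":[[52,28,14,35],[24,49,67],[88,47,2,59]],"ngy":{"h":{"d":23,"h":15,"kq":47,"x":39},"jv":{"c":78,"t":57},"l":42,"yux":[65,90,7,80,75,55]}}

Answer: {"j":[[52,28,14,35],[24,49,67],[88,47,2,59]],"ngy":{"h":{"d":23,"h":15,"kq":47,"x":39},"jv":{"c":78,"t":57},"l":42,"yux":[65,90,7,80,75,55]}}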